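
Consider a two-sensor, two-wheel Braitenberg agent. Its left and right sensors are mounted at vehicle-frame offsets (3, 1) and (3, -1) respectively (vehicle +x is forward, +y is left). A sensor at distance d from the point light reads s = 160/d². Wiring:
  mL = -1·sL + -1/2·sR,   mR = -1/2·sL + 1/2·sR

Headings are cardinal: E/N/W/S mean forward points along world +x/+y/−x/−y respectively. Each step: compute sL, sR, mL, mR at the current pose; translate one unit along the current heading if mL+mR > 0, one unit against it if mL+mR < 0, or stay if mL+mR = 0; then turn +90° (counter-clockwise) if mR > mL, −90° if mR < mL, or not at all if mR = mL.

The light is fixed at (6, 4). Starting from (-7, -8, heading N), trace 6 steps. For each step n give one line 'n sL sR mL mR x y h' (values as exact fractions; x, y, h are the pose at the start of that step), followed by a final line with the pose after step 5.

n=0: pose=(-7,-8,N); sL=160/277, sR=32/45; mL=-11632/12465, mR=832/12465; mL+mR=-240/277 → advance -1; mR−mL=12464/12465 → turn +1·90°
n=1: pose=(-7,-9,W); sL=40/113, sR=2/5; mL=-313/565, mR=13/565; mL+mR=-60/113 → advance -1; mR−mL=326/565 → turn +1·90°
n=2: pose=(-6,-9,S); sL=160/377, sR=32/85; mL=-19632/32045, mR=-768/32045; mL+mR=-240/377 → advance -1; mR−mL=18864/32045 → turn +1·90°
n=3: pose=(-6,-8,E); sL=80/101, sR=16/25; mL=-2808/2525, mR=-192/2525; mL+mR=-120/101 → advance -1; mR−mL=2616/2525 → turn +1·90°
n=4: pose=(-7,-8,N); sL=160/277, sR=32/45; mL=-11632/12465, mR=832/12465; mL+mR=-240/277 → advance -1; mR−mL=12464/12465 → turn +1·90°
n=5: pose=(-7,-9,W); sL=40/113, sR=2/5; mL=-313/565, mR=13/565; mL+mR=-60/113 → advance -1; mR−mL=326/565 → turn +1·90°

0 160/277 32/45 -11632/12465 832/12465 -7 -8 N
1 40/113 2/5 -313/565 13/565 -7 -9 W
2 160/377 32/85 -19632/32045 -768/32045 -6 -9 S
3 80/101 16/25 -2808/2525 -192/2525 -6 -8 E
4 160/277 32/45 -11632/12465 832/12465 -7 -8 N
5 40/113 2/5 -313/565 13/565 -7 -9 W
final -6 -9 S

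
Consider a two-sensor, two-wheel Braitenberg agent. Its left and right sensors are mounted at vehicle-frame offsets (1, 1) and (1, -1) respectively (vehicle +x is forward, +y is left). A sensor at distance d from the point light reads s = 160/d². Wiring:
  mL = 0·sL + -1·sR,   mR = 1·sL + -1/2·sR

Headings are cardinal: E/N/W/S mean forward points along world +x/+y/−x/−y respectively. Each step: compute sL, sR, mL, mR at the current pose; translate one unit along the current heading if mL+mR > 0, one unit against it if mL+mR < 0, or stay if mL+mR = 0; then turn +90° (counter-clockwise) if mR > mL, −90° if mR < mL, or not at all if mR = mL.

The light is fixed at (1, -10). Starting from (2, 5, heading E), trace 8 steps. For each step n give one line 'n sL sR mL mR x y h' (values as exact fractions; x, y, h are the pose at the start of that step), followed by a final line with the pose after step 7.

0 8/13 4/5 -4/5 14/65 2 5 E
1 160/257 160/257 -160/257 80/257 1 5 N
2 16/17 80/113 -80/113 1128/1921 1 4 W
3 160/173 160/169 -160/169 13200/29237 2 4 S
4 8/13 4/5 -4/5 14/65 2 5 E
5 160/257 160/257 -160/257 80/257 1 5 N
6 16/17 80/113 -80/113 1128/1921 1 4 W
7 160/173 160/169 -160/169 13200/29237 2 4 S
final 2 5 E

n=0: pose=(2,5,E); sL=8/13, sR=4/5; mL=-4/5, mR=14/65; mL+mR=-38/65 → advance -1; mR−mL=66/65 → turn +1·90°
n=1: pose=(1,5,N); sL=160/257, sR=160/257; mL=-160/257, mR=80/257; mL+mR=-80/257 → advance -1; mR−mL=240/257 → turn +1·90°
n=2: pose=(1,4,W); sL=16/17, sR=80/113; mL=-80/113, mR=1128/1921; mL+mR=-232/1921 → advance -1; mR−mL=2488/1921 → turn +1·90°
n=3: pose=(2,4,S); sL=160/173, sR=160/169; mL=-160/169, mR=13200/29237; mL+mR=-14480/29237 → advance -1; mR−mL=40880/29237 → turn +1·90°
n=4: pose=(2,5,E); sL=8/13, sR=4/5; mL=-4/5, mR=14/65; mL+mR=-38/65 → advance -1; mR−mL=66/65 → turn +1·90°
n=5: pose=(1,5,N); sL=160/257, sR=160/257; mL=-160/257, mR=80/257; mL+mR=-80/257 → advance -1; mR−mL=240/257 → turn +1·90°
n=6: pose=(1,4,W); sL=16/17, sR=80/113; mL=-80/113, mR=1128/1921; mL+mR=-232/1921 → advance -1; mR−mL=2488/1921 → turn +1·90°
n=7: pose=(2,4,S); sL=160/173, sR=160/169; mL=-160/169, mR=13200/29237; mL+mR=-14480/29237 → advance -1; mR−mL=40880/29237 → turn +1·90°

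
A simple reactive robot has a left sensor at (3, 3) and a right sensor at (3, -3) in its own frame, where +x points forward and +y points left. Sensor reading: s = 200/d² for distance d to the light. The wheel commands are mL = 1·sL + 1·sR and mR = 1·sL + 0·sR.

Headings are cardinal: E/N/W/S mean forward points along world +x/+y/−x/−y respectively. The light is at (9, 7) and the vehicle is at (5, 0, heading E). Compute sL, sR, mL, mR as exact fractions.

200/17 200/101 23600/1717 200/17

left sensor world pos  = (8, 3); dL² = 17
right sensor world pos = (8, -3); dR² = 101
sL = 200/17 = 200/17
sR = 200/101 = 200/101
mL = 1·sL + 1·sR = 23600/1717
mR = 1·sL + 0·sR = 200/17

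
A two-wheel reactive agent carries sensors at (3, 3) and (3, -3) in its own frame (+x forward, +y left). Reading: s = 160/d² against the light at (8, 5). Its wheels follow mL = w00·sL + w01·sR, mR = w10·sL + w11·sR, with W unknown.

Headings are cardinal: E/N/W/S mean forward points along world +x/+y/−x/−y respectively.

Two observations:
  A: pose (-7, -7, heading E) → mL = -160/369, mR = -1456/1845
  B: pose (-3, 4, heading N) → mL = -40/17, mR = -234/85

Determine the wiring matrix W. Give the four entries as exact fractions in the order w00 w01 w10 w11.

obs A: pose=(-7,-7,E) → sL=32/45, sR=160/369, mL=-160/369, mR=-1456/1845
obs B: pose=(-3,4,N) → sL=4/5, sR=40/17, mL=-40/17, mR=-234/85
sensor matrix S = [[32/45, 160/369], [4/5, 40/17]]; det S = 8320/6273
solve [mL_A; mL_B] = S·[w00; w01] and [mR_A; mR_B] = S·[w10; w11]:
  w00 = 0, w01 = -1, w10 = -1/2, w11 = -1

0 -1 -1/2 -1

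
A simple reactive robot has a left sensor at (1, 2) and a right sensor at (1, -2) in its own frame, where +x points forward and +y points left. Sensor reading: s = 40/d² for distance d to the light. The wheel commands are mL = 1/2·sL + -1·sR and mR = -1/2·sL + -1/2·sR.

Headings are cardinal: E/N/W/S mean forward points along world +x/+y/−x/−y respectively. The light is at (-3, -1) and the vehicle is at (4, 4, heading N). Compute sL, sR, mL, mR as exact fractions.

left sensor world pos  = (2, 5); dL² = 61
right sensor world pos = (6, 5); dR² = 117
sL = 40/61 = 40/61
sR = 40/117 = 40/117
mL = 1/2·sL + -1·sR = -100/7137
mR = -1/2·sL + -1/2·sR = -3560/7137

40/61 40/117 -100/7137 -3560/7137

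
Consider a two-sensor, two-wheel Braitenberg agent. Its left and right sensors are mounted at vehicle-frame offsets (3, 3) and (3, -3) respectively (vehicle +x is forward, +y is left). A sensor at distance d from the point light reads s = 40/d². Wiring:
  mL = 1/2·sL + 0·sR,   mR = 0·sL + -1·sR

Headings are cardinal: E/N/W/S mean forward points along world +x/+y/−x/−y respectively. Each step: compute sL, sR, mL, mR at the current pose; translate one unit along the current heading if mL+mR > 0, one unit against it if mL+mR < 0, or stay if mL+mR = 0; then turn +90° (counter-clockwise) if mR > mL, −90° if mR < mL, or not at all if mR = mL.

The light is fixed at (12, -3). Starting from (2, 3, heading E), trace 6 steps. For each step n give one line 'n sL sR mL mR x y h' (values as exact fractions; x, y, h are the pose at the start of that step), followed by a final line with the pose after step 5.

n=0: pose=(2,3,E); sL=4/13, sR=20/29; mL=2/13, mR=-20/29; mL+mR=-202/377 → advance -1; mR−mL=-318/377 → turn -1·90°
n=1: pose=(1,3,S); sL=40/73, sR=8/41; mL=20/73, mR=-8/41; mL+mR=236/2993 → advance +1; mR−mL=-1404/2993 → turn -1·90°
n=2: pose=(1,2,W); sL=1/5, sR=2/13; mL=1/10, mR=-2/13; mL+mR=-7/130 → advance -1; mR−mL=-33/130 → turn -1·90°
n=3: pose=(2,2,N); sL=40/233, sR=40/113; mL=20/233, mR=-40/113; mL+mR=-7060/26329 → advance -1; mR−mL=-11580/26329 → turn -1·90°
n=4: pose=(2,1,E); sL=20/49, sR=4/5; mL=10/49, mR=-4/5; mL+mR=-146/245 → advance -1; mR−mL=-246/245 → turn -1·90°
n=5: pose=(1,1,S); sL=8/13, sR=40/197; mL=4/13, mR=-40/197; mL+mR=268/2561 → advance +1; mR−mL=-1308/2561 → turn -1·90°

0 4/13 20/29 2/13 -20/29 2 3 E
1 40/73 8/41 20/73 -8/41 1 3 S
2 1/5 2/13 1/10 -2/13 1 2 W
3 40/233 40/113 20/233 -40/113 2 2 N
4 20/49 4/5 10/49 -4/5 2 1 E
5 8/13 40/197 4/13 -40/197 1 1 S
final 1 0 W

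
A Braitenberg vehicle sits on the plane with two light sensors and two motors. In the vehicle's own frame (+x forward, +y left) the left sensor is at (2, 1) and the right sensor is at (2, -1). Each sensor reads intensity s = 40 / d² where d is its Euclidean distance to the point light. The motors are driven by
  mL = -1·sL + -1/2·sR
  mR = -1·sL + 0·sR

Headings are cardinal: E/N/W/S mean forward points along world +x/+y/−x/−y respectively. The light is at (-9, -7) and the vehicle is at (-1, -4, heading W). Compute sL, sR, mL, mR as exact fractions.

1 10/13 -18/13 -1

left sensor world pos  = (-3, -5); dL² = 40
right sensor world pos = (-3, -3); dR² = 52
sL = 40/40 = 1
sR = 40/52 = 10/13
mL = -1·sL + -1/2·sR = -18/13
mR = -1·sL + 0·sR = -1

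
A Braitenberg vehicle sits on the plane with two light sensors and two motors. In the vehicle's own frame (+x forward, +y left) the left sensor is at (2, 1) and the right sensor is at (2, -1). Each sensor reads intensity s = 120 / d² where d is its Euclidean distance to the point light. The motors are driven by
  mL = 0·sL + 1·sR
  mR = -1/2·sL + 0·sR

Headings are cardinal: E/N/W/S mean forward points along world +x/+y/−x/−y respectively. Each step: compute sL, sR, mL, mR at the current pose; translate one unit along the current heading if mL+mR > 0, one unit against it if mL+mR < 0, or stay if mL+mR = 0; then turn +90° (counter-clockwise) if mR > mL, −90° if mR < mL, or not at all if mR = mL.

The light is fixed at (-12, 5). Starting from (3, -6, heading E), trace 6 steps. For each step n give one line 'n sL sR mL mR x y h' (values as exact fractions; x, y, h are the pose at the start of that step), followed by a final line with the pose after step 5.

n=0: pose=(3,-6,E); sL=120/389, sR=120/433; mL=120/433, mR=-60/389; mL+mR=20700/168437 → advance +1; mR−mL=-72660/168437 → turn -1·90°
n=1: pose=(4,-6,S); sL=60/229, sR=60/197; mL=60/197, mR=-30/229; mL+mR=7830/45113 → advance +1; mR−mL=-19650/45113 → turn -1·90°
n=2: pose=(4,-7,W); sL=24/73, sR=120/317; mL=120/317, mR=-12/73; mL+mR=4956/23141 → advance +1; mR−mL=-12564/23141 → turn -1·90°
n=3: pose=(3,-7,N); sL=15/37, sR=30/89; mL=30/89, mR=-15/74; mL+mR=885/6586 → advance +1; mR−mL=-3555/6586 → turn -1·90°
n=4: pose=(3,-6,E); sL=120/389, sR=120/433; mL=120/433, mR=-60/389; mL+mR=20700/168437 → advance +1; mR−mL=-72660/168437 → turn -1·90°
n=5: pose=(4,-6,S); sL=60/229, sR=60/197; mL=60/197, mR=-30/229; mL+mR=7830/45113 → advance +1; mR−mL=-19650/45113 → turn -1·90°

0 120/389 120/433 120/433 -60/389 3 -6 E
1 60/229 60/197 60/197 -30/229 4 -6 S
2 24/73 120/317 120/317 -12/73 4 -7 W
3 15/37 30/89 30/89 -15/74 3 -7 N
4 120/389 120/433 120/433 -60/389 3 -6 E
5 60/229 60/197 60/197 -30/229 4 -6 S
final 4 -7 W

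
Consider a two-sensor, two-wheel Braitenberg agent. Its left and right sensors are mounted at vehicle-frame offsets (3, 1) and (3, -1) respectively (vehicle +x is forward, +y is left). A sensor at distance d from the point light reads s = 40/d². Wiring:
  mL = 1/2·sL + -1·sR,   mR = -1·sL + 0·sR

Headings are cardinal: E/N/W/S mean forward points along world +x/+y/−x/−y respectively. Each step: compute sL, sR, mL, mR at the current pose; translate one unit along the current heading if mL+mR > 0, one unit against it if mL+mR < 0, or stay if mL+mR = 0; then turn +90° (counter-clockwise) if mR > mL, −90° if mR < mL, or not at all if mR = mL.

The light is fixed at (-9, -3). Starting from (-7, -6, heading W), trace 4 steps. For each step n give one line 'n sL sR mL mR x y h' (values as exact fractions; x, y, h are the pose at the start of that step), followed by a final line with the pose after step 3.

n=0: pose=(-7,-6,W); sL=40/17, sR=8; mL=-116/17, mR=-40/17; mL+mR=-156/17 → advance -1; mR−mL=76/17 → turn +1·90°
n=1: pose=(-6,-6,S); sL=10/13, sR=1; mL=-8/13, mR=-10/13; mL+mR=-18/13 → advance -1; mR−mL=-2/13 → turn -1·90°
n=2: pose=(-6,-5,W); sL=40/9, sR=40; mL=-340/9, mR=-40/9; mL+mR=-380/9 → advance -1; mR−mL=100/3 → turn +1·90°
n=3: pose=(-5,-5,S); sL=4/5, sR=20/17; mL=-66/85, mR=-4/5; mL+mR=-134/85 → advance -1; mR−mL=-2/85 → turn -1·90°

0 40/17 8 -116/17 -40/17 -7 -6 W
1 10/13 1 -8/13 -10/13 -6 -6 S
2 40/9 40 -340/9 -40/9 -6 -5 W
3 4/5 20/17 -66/85 -4/5 -5 -5 S
final -5 -4 W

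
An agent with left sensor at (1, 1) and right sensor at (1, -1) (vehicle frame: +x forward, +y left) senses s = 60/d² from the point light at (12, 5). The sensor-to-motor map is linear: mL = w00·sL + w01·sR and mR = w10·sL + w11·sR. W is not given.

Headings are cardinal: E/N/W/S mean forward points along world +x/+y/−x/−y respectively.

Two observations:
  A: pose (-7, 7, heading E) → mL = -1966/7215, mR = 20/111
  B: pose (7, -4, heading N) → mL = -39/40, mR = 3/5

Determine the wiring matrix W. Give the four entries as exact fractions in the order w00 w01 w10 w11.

-1 -1/2 1 0

obs A: pose=(-7,7,E) → sL=20/111, sR=12/65, mL=-1966/7215, mR=20/111
obs B: pose=(7,-4,N) → sL=3/5, sR=3/4, mL=-39/40, mR=3/5
sensor matrix S = [[20/111, 12/65], [3/5, 3/4]]; det S = 293/12025
solve [mL_A; mL_B] = S·[w00; w01] and [mR_A; mR_B] = S·[w10; w11]:
  w00 = -1, w01 = -1/2, w10 = 1, w11 = 0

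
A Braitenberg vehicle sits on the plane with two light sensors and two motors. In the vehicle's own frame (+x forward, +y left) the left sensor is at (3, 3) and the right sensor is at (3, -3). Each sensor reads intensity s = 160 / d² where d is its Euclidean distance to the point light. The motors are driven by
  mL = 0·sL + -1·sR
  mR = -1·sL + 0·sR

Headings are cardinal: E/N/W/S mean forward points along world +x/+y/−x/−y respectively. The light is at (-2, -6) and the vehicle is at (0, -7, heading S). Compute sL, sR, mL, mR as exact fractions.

160/41 160/17 -160/17 -160/41

left sensor world pos  = (3, -10); dL² = 41
right sensor world pos = (-3, -10); dR² = 17
sL = 160/41 = 160/41
sR = 160/17 = 160/17
mL = 0·sL + -1·sR = -160/17
mR = -1·sL + 0·sR = -160/41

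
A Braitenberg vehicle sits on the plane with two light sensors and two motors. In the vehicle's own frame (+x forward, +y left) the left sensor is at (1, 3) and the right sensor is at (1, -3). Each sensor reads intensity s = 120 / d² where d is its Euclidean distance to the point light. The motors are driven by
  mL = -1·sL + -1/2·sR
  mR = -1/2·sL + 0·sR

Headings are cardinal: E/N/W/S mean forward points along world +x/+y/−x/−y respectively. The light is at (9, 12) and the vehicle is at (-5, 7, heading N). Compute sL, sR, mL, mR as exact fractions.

left sensor world pos  = (-8, 8); dL² = 305
right sensor world pos = (-2, 8); dR² = 137
sL = 120/305 = 24/61
sR = 120/137 = 120/137
mL = -1·sL + -1/2·sR = -6948/8357
mR = -1/2·sL + 0·sR = -12/61

24/61 120/137 -6948/8357 -12/61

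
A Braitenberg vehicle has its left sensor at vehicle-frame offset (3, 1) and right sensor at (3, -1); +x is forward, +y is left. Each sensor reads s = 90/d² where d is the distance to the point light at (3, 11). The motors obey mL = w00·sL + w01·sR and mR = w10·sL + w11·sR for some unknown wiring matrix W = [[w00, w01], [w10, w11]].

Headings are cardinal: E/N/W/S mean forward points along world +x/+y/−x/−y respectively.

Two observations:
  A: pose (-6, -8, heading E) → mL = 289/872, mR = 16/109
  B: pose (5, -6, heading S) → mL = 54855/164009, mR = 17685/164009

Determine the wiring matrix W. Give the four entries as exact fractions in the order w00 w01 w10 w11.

obs A: pose=(-6,-8,E) → sL=1/4, sR=45/218, mL=289/872, mR=16/109
obs B: pose=(5,-6,S) → sL=90/409, sR=90/401, mL=54855/164009, mR=17685/164009
sensor matrix S = [[1/4, 45/218], [90/409, 90/401]]; det S = 382095/35753962
solve [mL_A; mL_B] = S·[w00; w01] and [mR_A; mR_B] = S·[w10; w11]:
  w00 = 1/2, w01 = 1, w10 = 1, w11 = -1/2

1/2 1 1 -1/2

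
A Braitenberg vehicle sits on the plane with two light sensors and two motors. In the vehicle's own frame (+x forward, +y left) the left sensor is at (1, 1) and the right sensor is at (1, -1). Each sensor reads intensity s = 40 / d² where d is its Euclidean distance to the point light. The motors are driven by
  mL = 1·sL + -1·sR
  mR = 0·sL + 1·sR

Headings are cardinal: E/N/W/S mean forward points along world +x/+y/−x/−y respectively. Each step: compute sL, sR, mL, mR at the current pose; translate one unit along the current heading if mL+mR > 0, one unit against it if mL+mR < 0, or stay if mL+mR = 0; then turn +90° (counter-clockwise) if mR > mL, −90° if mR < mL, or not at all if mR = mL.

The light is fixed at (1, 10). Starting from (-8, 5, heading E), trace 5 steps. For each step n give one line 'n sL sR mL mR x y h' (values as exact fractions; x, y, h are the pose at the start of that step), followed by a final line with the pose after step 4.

n=0: pose=(-8,5,E); sL=1/2, sR=2/5; mL=1/10, mR=2/5; mL+mR=1/2 → advance +1; mR−mL=3/10 → turn +1·90°
n=1: pose=(-7,5,N); sL=40/97, sR=8/13; mL=-256/1261, mR=8/13; mL+mR=40/97 → advance +1; mR−mL=1032/1261 → turn +1·90°
n=2: pose=(-7,6,W); sL=20/53, sR=4/9; mL=-32/477, mR=4/9; mL+mR=20/53 → advance +1; mR−mL=244/477 → turn +1·90°
n=3: pose=(-8,6,S); sL=40/89, sR=8/25; mL=288/2225, mR=8/25; mL+mR=40/89 → advance +1; mR−mL=424/2225 → turn +1·90°
n=4: pose=(-8,5,E); sL=1/2, sR=2/5; mL=1/10, mR=2/5; mL+mR=1/2 → advance +1; mR−mL=3/10 → turn +1·90°

0 1/2 2/5 1/10 2/5 -8 5 E
1 40/97 8/13 -256/1261 8/13 -7 5 N
2 20/53 4/9 -32/477 4/9 -7 6 W
3 40/89 8/25 288/2225 8/25 -8 6 S
4 1/2 2/5 1/10 2/5 -8 5 E
final -7 5 N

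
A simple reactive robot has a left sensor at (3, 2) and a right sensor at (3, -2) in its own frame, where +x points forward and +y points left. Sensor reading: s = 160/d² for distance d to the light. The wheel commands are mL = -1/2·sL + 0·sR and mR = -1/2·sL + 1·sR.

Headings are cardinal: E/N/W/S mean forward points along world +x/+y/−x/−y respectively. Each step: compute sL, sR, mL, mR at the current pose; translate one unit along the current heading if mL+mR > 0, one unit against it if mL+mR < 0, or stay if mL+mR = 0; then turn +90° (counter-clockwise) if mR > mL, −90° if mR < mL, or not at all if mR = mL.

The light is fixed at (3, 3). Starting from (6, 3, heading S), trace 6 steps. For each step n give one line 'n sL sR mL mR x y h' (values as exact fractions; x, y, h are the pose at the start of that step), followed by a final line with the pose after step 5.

n=0: pose=(6,3,S); sL=80/17, sR=16; mL=-40/17, mR=232/17; mL+mR=192/17 → advance +1; mR−mL=16 → turn +1·90°
n=1: pose=(6,2,E); sL=160/37, sR=32/9; mL=-80/37, mR=464/333; mL+mR=-256/333 → advance -1; mR−mL=32/9 → turn +1·90°
n=2: pose=(5,2,N); sL=40, sR=8; mL=-20, mR=-12; mL+mR=-32 → advance -1; mR−mL=8 → turn +1·90°
n=3: pose=(5,1,W); sL=160/17, sR=160; mL=-80/17, mR=2640/17; mL+mR=2560/17 → advance +1; mR−mL=160 → turn +1·90°
n=4: pose=(4,1,S); sL=80/17, sR=80/13; mL=-40/17, mR=840/221; mL+mR=320/221 → advance +1; mR−mL=80/13 → turn +1·90°
n=5: pose=(4,0,E); sL=160/17, sR=160/41; mL=-80/17, mR=-560/697; mL+mR=-3840/697 → advance -1; mR−mL=160/41 → turn +1·90°

0 80/17 16 -40/17 232/17 6 3 S
1 160/37 32/9 -80/37 464/333 6 2 E
2 40 8 -20 -12 5 2 N
3 160/17 160 -80/17 2640/17 5 1 W
4 80/17 80/13 -40/17 840/221 4 1 S
5 160/17 160/41 -80/17 -560/697 4 0 E
final 3 0 N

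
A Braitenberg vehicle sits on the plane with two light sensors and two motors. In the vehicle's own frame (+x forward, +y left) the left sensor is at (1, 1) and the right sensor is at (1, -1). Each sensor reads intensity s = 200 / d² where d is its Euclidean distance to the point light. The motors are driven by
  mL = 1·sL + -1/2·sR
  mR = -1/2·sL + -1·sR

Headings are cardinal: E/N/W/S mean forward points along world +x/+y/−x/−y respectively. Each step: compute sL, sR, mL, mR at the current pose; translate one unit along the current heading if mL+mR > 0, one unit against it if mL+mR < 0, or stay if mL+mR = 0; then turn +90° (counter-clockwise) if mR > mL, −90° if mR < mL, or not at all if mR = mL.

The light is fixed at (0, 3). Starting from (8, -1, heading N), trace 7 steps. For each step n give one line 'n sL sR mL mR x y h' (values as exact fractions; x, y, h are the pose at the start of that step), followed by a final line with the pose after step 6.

n=0: pose=(8,-1,N); sL=100/29, sR=20/9; mL=610/261, mR=-1030/261; mL+mR=-140/87 → advance -1; mR−mL=-1640/261 → turn -1·90°
n=1: pose=(8,-2,E); sL=200/97, sR=200/117; mL=13700/11349, mR=-31100/11349; mL+mR=-5800/3783 → advance -1; mR−mL=-44800/11349 → turn -1·90°
n=2: pose=(7,-2,S); sL=2, sR=25/9; mL=11/18, mR=-34/9; mL+mR=-19/6 → advance -1; mR−mL=-79/18 → turn -1·90°
n=3: pose=(7,-1,W); sL=200/61, sR=40/9; mL=580/549, mR=-3340/549; mL+mR=-920/183 → advance -1; mR−mL=-3920/549 → turn -1·90°
n=4: pose=(8,-1,N); sL=100/29, sR=20/9; mL=610/261, mR=-1030/261; mL+mR=-140/87 → advance -1; mR−mL=-1640/261 → turn -1·90°
n=5: pose=(8,-2,E); sL=200/97, sR=200/117; mL=13700/11349, mR=-31100/11349; mL+mR=-5800/3783 → advance -1; mR−mL=-44800/11349 → turn -1·90°
n=6: pose=(7,-2,S); sL=2, sR=25/9; mL=11/18, mR=-34/9; mL+mR=-19/6 → advance -1; mR−mL=-79/18 → turn -1·90°

0 100/29 20/9 610/261 -1030/261 8 -1 N
1 200/97 200/117 13700/11349 -31100/11349 8 -2 E
2 2 25/9 11/18 -34/9 7 -2 S
3 200/61 40/9 580/549 -3340/549 7 -1 W
4 100/29 20/9 610/261 -1030/261 8 -1 N
5 200/97 200/117 13700/11349 -31100/11349 8 -2 E
6 2 25/9 11/18 -34/9 7 -2 S
final 7 -1 W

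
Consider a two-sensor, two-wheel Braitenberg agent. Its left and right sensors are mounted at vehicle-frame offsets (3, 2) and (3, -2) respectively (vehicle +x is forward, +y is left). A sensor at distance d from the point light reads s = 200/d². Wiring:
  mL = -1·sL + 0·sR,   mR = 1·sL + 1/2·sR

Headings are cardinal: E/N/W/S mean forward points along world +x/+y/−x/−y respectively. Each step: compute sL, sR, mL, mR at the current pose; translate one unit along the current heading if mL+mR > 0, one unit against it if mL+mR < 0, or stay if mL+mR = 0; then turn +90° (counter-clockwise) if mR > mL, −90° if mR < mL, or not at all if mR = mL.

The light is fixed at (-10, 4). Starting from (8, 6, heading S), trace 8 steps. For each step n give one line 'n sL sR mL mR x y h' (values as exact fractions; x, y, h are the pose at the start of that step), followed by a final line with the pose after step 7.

0 200/401 200/257 -200/401 91500/103057 8 6 S
1 4/9 100/221 -4/9 1334/1989 8 5 E
2 40/61 200/457 -40/61 24380/27877 9 5 N
3 25/32 25/34 -25/32 625/544 9 6 W
4 200/401 200/257 -200/401 91500/103057 8 6 S
5 4/9 100/221 -4/9 1334/1989 8 5 E
6 40/61 200/457 -40/61 24380/27877 9 5 N
7 25/32 25/34 -25/32 625/544 9 6 W
final 8 6 S

n=0: pose=(8,6,S); sL=200/401, sR=200/257; mL=-200/401, mR=91500/103057; mL+mR=100/257 → advance +1; mR−mL=142900/103057 → turn +1·90°
n=1: pose=(8,5,E); sL=4/9, sR=100/221; mL=-4/9, mR=1334/1989; mL+mR=50/221 → advance +1; mR−mL=2218/1989 → turn +1·90°
n=2: pose=(9,5,N); sL=40/61, sR=200/457; mL=-40/61, mR=24380/27877; mL+mR=100/457 → advance +1; mR−mL=42660/27877 → turn +1·90°
n=3: pose=(9,6,W); sL=25/32, sR=25/34; mL=-25/32, mR=625/544; mL+mR=25/68 → advance +1; mR−mL=525/272 → turn +1·90°
n=4: pose=(8,6,S); sL=200/401, sR=200/257; mL=-200/401, mR=91500/103057; mL+mR=100/257 → advance +1; mR−mL=142900/103057 → turn +1·90°
n=5: pose=(8,5,E); sL=4/9, sR=100/221; mL=-4/9, mR=1334/1989; mL+mR=50/221 → advance +1; mR−mL=2218/1989 → turn +1·90°
n=6: pose=(9,5,N); sL=40/61, sR=200/457; mL=-40/61, mR=24380/27877; mL+mR=100/457 → advance +1; mR−mL=42660/27877 → turn +1·90°
n=7: pose=(9,6,W); sL=25/32, sR=25/34; mL=-25/32, mR=625/544; mL+mR=25/68 → advance +1; mR−mL=525/272 → turn +1·90°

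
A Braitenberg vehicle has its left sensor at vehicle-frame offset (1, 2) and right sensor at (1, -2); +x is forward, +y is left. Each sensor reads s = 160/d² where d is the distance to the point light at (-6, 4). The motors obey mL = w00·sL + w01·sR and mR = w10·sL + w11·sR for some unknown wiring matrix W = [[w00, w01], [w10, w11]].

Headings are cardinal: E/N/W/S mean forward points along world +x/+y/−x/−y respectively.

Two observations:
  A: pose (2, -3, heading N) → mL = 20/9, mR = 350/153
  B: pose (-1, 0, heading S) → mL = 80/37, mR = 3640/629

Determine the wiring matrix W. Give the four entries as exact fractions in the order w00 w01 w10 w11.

obs A: pose=(2,-3,N) → sL=20/9, sR=20/17, mL=20/9, mR=350/153
obs B: pose=(-1,0,S) → sL=80/37, sR=80/17, mL=80/37, mR=3640/629
sensor matrix S = [[20/9, 20/17], [80/37, 80/17]]; det S = 44800/5661
solve [mL_A; mL_B] = S·[w00; w01] and [mR_A; mR_B] = S·[w10; w11]:
  w00 = 1, w01 = 0, w10 = 1/2, w11 = 1

1 0 1/2 1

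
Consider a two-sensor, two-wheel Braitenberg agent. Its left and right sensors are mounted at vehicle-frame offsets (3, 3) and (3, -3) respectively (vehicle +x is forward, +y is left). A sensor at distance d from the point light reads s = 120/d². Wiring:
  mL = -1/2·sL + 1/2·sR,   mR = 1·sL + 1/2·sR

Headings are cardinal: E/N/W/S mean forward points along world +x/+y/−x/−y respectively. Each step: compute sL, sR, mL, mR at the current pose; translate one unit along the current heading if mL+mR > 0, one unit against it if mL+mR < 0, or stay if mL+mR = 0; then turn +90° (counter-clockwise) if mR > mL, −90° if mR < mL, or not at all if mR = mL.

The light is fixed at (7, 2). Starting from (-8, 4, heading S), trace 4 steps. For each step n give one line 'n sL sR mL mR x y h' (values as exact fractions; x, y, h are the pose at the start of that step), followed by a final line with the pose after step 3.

0 24/29 24/65 -432/1885 1908/1885 -8 4 S
1 3/4 30/37 9/296 171/148 -8 3 E
2 24/61 120/137 2016/8357 6948/8357 -7 3 N
3 12/29 60/157 -72/4553 2754/4553 -7 4 W
final -8 4 S

n=0: pose=(-8,4,S); sL=24/29, sR=24/65; mL=-432/1885, mR=1908/1885; mL+mR=1476/1885 → advance +1; mR−mL=36/29 → turn +1·90°
n=1: pose=(-8,3,E); sL=3/4, sR=30/37; mL=9/296, mR=171/148; mL+mR=351/296 → advance +1; mR−mL=9/8 → turn +1·90°
n=2: pose=(-7,3,N); sL=24/61, sR=120/137; mL=2016/8357, mR=6948/8357; mL+mR=8964/8357 → advance +1; mR−mL=36/61 → turn +1·90°
n=3: pose=(-7,4,W); sL=12/29, sR=60/157; mL=-72/4553, mR=2754/4553; mL+mR=2682/4553 → advance +1; mR−mL=18/29 → turn +1·90°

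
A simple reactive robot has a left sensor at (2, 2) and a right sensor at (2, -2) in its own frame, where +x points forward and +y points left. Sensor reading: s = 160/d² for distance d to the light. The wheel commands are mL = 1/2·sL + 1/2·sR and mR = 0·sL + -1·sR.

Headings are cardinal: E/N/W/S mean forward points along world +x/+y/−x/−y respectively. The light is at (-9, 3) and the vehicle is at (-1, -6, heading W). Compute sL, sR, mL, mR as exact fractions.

160/157 32/17 3872/2669 -32/17

left sensor world pos  = (-3, -8); dL² = 157
right sensor world pos = (-3, -4); dR² = 85
sL = 160/157 = 160/157
sR = 160/85 = 32/17
mL = 1/2·sL + 1/2·sR = 3872/2669
mR = 0·sL + -1·sR = -32/17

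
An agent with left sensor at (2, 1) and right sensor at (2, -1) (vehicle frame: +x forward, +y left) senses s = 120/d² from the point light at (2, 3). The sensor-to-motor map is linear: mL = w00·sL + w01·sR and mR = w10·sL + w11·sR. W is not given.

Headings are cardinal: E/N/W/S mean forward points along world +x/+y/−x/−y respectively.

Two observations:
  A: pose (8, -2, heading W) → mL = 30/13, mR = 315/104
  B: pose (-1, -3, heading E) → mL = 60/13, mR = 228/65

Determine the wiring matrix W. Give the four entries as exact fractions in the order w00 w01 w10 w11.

obs A: pose=(8,-2,W) → sL=30/13, sR=15/4, mL=30/13, mR=315/104
obs B: pose=(-1,-3,E) → sL=60/13, sR=12/5, mL=60/13, mR=228/65
sensor matrix S = [[30/13, 15/4], [60/13, 12/5]]; det S = -153/13
solve [mL_A; mL_B] = S·[w00; w01] and [mR_A; mR_B] = S·[w10; w11]:
  w00 = 1, w01 = 0, w10 = 1/2, w11 = 1/2

1 0 1/2 1/2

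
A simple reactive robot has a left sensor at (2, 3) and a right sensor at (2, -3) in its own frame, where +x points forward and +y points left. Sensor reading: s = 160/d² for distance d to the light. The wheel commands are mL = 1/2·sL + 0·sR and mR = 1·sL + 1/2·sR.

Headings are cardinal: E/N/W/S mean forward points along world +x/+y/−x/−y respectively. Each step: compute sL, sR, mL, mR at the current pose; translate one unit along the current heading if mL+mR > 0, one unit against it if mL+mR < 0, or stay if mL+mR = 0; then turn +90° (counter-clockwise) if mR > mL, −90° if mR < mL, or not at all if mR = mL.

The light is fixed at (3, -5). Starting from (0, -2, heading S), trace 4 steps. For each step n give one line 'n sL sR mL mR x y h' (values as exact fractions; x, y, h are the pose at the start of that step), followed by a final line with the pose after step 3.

n=0: pose=(0,-2,S); sL=160, sR=160/37; mL=80, mR=6000/37; mL+mR=8960/37 → advance +1; mR−mL=3040/37 → turn +1·90°
n=1: pose=(0,-3,E); sL=80/13, sR=80; mL=40/13, mR=600/13; mL+mR=640/13 → advance +1; mR−mL=560/13 → turn +1·90°
n=2: pose=(1,-3,N); sL=160/41, sR=160/17; mL=80/41, mR=6000/697; mL+mR=7360/697 → advance +1; mR−mL=4640/697 → turn +1·90°
n=3: pose=(1,-2,W); sL=10, sR=40/13; mL=5, mR=150/13; mL+mR=215/13 → advance +1; mR−mL=85/13 → turn +1·90°

0 160 160/37 80 6000/37 0 -2 S
1 80/13 80 40/13 600/13 0 -3 E
2 160/41 160/17 80/41 6000/697 1 -3 N
3 10 40/13 5 150/13 1 -2 W
final 0 -2 S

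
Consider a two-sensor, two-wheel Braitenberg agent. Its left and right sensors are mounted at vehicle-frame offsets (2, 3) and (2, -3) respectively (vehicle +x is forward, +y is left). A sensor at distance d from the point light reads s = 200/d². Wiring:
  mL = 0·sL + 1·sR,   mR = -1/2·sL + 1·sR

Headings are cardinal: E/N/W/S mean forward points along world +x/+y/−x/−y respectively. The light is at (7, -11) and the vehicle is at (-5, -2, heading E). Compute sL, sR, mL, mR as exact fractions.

50/61 25/17 25/17 1100/1037

left sensor world pos  = (-3, 1); dL² = 244
right sensor world pos = (-3, -5); dR² = 136
sL = 200/244 = 50/61
sR = 200/136 = 25/17
mL = 0·sL + 1·sR = 25/17
mR = -1/2·sL + 1·sR = 1100/1037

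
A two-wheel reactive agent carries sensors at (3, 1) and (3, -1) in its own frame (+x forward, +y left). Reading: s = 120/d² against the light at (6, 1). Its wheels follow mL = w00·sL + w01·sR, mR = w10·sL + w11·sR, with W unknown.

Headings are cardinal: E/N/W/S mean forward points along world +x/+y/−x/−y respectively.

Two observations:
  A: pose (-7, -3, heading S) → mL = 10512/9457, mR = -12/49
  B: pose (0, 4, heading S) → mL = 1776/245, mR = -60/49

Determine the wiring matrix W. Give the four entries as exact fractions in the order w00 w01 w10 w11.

1 1 0 -1/2

obs A: pose=(-7,-3,S) → sL=120/193, sR=24/49, mL=10512/9457, mR=-12/49
obs B: pose=(0,4,S) → sL=24/5, sR=120/49, mL=1776/245, mR=-60/49
sensor matrix S = [[120/193, 24/49], [24/5, 120/49]]; det S = -39168/47285
solve [mL_A; mL_B] = S·[w00; w01] and [mR_A; mR_B] = S·[w10; w11]:
  w00 = 1, w01 = 1, w10 = 0, w11 = -1/2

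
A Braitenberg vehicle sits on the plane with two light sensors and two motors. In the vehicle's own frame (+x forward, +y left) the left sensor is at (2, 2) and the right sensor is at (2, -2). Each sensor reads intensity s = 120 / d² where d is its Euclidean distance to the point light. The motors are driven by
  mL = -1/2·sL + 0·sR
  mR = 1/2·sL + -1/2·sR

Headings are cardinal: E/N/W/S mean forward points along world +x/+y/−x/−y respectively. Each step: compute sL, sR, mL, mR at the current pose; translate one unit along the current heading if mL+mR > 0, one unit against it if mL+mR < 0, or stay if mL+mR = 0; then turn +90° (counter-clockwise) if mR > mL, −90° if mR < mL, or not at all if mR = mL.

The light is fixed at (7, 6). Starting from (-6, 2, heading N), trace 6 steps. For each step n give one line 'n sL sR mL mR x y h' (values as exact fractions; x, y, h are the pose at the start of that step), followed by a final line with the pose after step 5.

n=0: pose=(-6,2,N); sL=120/229, sR=24/25; mL=-60/229, mR=-1248/5725; mL+mR=-12/25 → advance -1; mR−mL=252/5725 → turn +1·90°
n=1: pose=(-6,1,W); sL=60/137, sR=20/39; mL=-30/137, mR=-200/5343; mL+mR=-10/39 → advance -1; mR−mL=970/5343 → turn +1·90°
n=2: pose=(-5,1,S); sL=120/149, sR=24/49; mL=-60/149, mR=1152/7301; mL+mR=-12/49 → advance -1; mR−mL=4092/7301 → turn +1·90°
n=3: pose=(-5,2,E); sL=15/13, sR=15/17; mL=-15/26, mR=30/221; mL+mR=-15/34 → advance -1; mR−mL=315/442 → turn +1·90°
n=4: pose=(-6,2,N); sL=120/229, sR=24/25; mL=-60/229, mR=-1248/5725; mL+mR=-12/25 → advance -1; mR−mL=252/5725 → turn +1·90°
n=5: pose=(-6,1,W); sL=60/137, sR=20/39; mL=-30/137, mR=-200/5343; mL+mR=-10/39 → advance -1; mR−mL=970/5343 → turn +1·90°

0 120/229 24/25 -60/229 -1248/5725 -6 2 N
1 60/137 20/39 -30/137 -200/5343 -6 1 W
2 120/149 24/49 -60/149 1152/7301 -5 1 S
3 15/13 15/17 -15/26 30/221 -5 2 E
4 120/229 24/25 -60/229 -1248/5725 -6 2 N
5 60/137 20/39 -30/137 -200/5343 -6 1 W
final -5 1 S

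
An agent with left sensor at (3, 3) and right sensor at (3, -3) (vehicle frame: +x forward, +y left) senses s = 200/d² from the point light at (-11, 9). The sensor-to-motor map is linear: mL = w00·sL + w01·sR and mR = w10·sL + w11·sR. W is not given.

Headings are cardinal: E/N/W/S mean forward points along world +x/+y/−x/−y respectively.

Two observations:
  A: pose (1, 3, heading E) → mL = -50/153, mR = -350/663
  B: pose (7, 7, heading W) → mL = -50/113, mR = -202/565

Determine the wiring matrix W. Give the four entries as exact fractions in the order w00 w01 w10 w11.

0 -1/2 -1 1/2

obs A: pose=(1,3,E) → sL=100/117, sR=100/153, mL=-50/153, mR=-350/663
obs B: pose=(7,7,W) → sL=4/5, sR=100/113, mL=-50/113, mR=-202/565
sensor matrix S = [[100/117, 100/153], [4/5, 100/113]]; det S = 52480/224757
solve [mL_A; mL_B] = S·[w00; w01] and [mR_A; mR_B] = S·[w10; w11]:
  w00 = 0, w01 = -1/2, w10 = -1, w11 = 1/2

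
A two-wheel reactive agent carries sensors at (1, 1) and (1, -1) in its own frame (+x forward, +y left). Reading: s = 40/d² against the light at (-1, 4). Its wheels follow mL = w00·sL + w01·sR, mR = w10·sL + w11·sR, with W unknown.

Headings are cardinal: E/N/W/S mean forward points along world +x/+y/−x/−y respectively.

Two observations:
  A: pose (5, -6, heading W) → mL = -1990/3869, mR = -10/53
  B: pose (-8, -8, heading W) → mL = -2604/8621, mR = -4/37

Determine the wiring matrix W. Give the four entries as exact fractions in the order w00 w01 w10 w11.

obs A: pose=(5,-6,W) → sL=20/73, sR=20/53, mL=-1990/3869, mR=-10/53
obs B: pose=(-8,-8,W) → sL=40/233, sR=8/37, mL=-2604/8621, mR=-4/37
sensor matrix S = [[20/73, 20/53], [40/233, 8/37]]; det S = -184960/33354649
solve [mL_A; mL_B] = S·[w00; w01] and [mR_A; mR_B] = S·[w10; w11]:
  w00 = -1/2, w01 = -1, w10 = 0, w11 = -1/2

-1/2 -1 0 -1/2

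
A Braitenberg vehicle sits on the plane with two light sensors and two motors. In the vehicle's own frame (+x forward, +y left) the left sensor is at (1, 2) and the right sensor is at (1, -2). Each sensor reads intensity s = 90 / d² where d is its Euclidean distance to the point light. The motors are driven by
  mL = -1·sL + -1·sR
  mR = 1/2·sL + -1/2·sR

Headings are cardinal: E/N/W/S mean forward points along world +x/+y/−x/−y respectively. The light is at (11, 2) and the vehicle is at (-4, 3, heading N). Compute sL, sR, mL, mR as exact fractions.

90/293 90/173 -41940/50689 -5400/50689

left sensor world pos  = (-6, 4); dL² = 293
right sensor world pos = (-2, 4); dR² = 173
sL = 90/293 = 90/293
sR = 90/173 = 90/173
mL = -1·sL + -1·sR = -41940/50689
mR = 1/2·sL + -1/2·sR = -5400/50689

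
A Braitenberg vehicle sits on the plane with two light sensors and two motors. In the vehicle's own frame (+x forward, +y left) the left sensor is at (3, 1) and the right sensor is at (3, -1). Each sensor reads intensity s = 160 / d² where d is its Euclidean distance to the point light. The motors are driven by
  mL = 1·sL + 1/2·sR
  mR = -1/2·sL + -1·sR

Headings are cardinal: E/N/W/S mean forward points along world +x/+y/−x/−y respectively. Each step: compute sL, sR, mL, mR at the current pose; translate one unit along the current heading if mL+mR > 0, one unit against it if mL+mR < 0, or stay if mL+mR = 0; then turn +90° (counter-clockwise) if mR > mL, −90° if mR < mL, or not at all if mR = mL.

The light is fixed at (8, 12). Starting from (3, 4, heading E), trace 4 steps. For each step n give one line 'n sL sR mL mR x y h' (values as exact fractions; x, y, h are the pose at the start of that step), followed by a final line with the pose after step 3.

n=0: pose=(3,4,E); sL=160/53, sR=32/17; mL=3568/901, mR=-3056/901; mL+mR=512/901 → advance +1; mR−mL=-6624/901 → turn -1·90°
n=1: pose=(4,4,S); sL=16/13, sR=80/73; mL=1688/949, mR=-1624/949; mL+mR=64/949 → advance +1; mR−mL=-3312/949 → turn -1·90°
n=2: pose=(4,3,W); sL=160/149, sR=160/113; mL=30000/16837, mR=-32880/16837; mL+mR=-2880/16837 → advance -1; mR−mL=-62880/16837 → turn -1·90°
n=3: pose=(5,3,N); sL=40/13, sR=4; mL=66/13, mR=-72/13; mL+mR=-6/13 → advance -1; mR−mL=-138/13 → turn -1·90°

0 160/53 32/17 3568/901 -3056/901 3 4 E
1 16/13 80/73 1688/949 -1624/949 4 4 S
2 160/149 160/113 30000/16837 -32880/16837 4 3 W
3 40/13 4 66/13 -72/13 5 3 N
final 5 2 E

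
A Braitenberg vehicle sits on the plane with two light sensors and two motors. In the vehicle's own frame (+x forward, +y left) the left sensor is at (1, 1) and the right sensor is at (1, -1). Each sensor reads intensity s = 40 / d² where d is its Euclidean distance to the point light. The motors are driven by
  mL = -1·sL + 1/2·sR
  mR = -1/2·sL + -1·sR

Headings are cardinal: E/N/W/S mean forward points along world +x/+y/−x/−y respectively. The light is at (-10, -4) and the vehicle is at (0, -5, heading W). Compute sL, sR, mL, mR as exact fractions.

8/17 40/81 -308/1377 -1004/1377

left sensor world pos  = (-1, -6); dL² = 85
right sensor world pos = (-1, -4); dR² = 81
sL = 40/85 = 8/17
sR = 40/81 = 40/81
mL = -1·sL + 1/2·sR = -308/1377
mR = -1/2·sL + -1·sR = -1004/1377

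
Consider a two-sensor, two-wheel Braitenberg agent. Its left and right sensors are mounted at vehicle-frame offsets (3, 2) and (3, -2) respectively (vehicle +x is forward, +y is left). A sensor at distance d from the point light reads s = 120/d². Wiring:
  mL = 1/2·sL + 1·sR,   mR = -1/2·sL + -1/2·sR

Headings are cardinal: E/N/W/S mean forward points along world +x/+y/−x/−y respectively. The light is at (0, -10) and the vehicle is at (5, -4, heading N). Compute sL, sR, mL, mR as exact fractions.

left sensor world pos  = (3, -1); dL² = 90
right sensor world pos = (7, -1); dR² = 130
sL = 120/90 = 4/3
sR = 120/130 = 12/13
mL = 1/2·sL + 1·sR = 62/39
mR = -1/2·sL + -1/2·sR = -44/39

4/3 12/13 62/39 -44/39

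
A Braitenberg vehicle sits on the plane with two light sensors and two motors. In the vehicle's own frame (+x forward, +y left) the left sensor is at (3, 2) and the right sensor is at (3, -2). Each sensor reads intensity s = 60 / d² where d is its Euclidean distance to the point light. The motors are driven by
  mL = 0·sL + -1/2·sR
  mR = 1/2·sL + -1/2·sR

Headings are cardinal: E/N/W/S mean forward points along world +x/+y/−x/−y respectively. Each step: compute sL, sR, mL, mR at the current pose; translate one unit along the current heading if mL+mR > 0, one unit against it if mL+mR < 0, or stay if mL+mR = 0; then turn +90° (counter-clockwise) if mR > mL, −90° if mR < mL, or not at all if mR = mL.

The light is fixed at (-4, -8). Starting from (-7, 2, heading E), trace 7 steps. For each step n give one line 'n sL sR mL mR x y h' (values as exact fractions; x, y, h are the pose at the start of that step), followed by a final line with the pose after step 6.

0 5/12 15/16 -15/32 -25/96 -7 2 E
1 12/41 60/173 -30/173 -192/7093 -8 2 N
2 30/49 6/17 -3/17 108/833 -8 1 W
3 60/37 60/61 -30/61 720/2257 -7 1 S
4 5/12 15/16 -15/32 -25/96 -7 2 E
5 12/41 60/173 -30/173 -192/7093 -8 2 N
6 30/49 6/17 -3/17 108/833 -8 1 W
final -7 1 S

n=0: pose=(-7,2,E); sL=5/12, sR=15/16; mL=-15/32, mR=-25/96; mL+mR=-35/48 → advance -1; mR−mL=5/24 → turn +1·90°
n=1: pose=(-8,2,N); sL=12/41, sR=60/173; mL=-30/173, mR=-192/7093; mL+mR=-1422/7093 → advance -1; mR−mL=6/41 → turn +1·90°
n=2: pose=(-8,1,W); sL=30/49, sR=6/17; mL=-3/17, mR=108/833; mL+mR=-39/833 → advance -1; mR−mL=15/49 → turn +1·90°
n=3: pose=(-7,1,S); sL=60/37, sR=60/61; mL=-30/61, mR=720/2257; mL+mR=-390/2257 → advance -1; mR−mL=30/37 → turn +1·90°
n=4: pose=(-7,2,E); sL=5/12, sR=15/16; mL=-15/32, mR=-25/96; mL+mR=-35/48 → advance -1; mR−mL=5/24 → turn +1·90°
n=5: pose=(-8,2,N); sL=12/41, sR=60/173; mL=-30/173, mR=-192/7093; mL+mR=-1422/7093 → advance -1; mR−mL=6/41 → turn +1·90°
n=6: pose=(-8,1,W); sL=30/49, sR=6/17; mL=-3/17, mR=108/833; mL+mR=-39/833 → advance -1; mR−mL=15/49 → turn +1·90°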